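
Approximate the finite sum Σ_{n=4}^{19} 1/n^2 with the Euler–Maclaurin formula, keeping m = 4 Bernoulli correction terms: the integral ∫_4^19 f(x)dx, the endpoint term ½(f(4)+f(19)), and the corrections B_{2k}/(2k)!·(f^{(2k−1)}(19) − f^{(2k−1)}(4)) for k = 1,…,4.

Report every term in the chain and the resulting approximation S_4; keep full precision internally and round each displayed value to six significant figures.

S_4 ≈ 0.232552

Integral: ∫_4^19 1/x^2 dx = 0.197368.
Endpoint term: (f(4) + f(19))/2 = (0.0625000 + 0.00277008)/2 = 0.0326350.
So far: 0.230003.
Order-1 term: 1/12 · (-0.000291588 − (-0.0312500)) = 0.00257987.
Partial sum through k=1: 0.232583.
Order-2 term: −1/720 · (-9.69267e-06 − (-0.0234375)) = -3.25386e-05.
Partial sum through k=2: 0.232551.
Order-3 term: 1/30240 · (-8.05485e-07 − (-0.0439453)) = 1.45319e-06.
Partial sum through k=3: 0.232552.
Order-4 term: −1/1209600 · (-1.24951e-07 − (-0.153809)) = -1.27156e-07.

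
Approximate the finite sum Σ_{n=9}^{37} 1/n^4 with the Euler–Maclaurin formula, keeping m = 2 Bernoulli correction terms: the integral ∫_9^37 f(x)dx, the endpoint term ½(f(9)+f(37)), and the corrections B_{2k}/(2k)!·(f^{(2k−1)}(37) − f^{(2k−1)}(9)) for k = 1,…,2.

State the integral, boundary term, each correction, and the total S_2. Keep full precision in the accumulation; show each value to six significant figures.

∫_9^37 1/x^4 dx evaluates to 0.000450667.
Endpoint term: (f(9) + f(37))/2 = (0.000152416 + 5.33572e-07)/2 = 7.64747e-05.
So far: 0.000527141.
k=1: B_{2}/(2)! × [f^{(1)}(37) − f^{(1)}(9)] = 1/12 × (-5.76835e-08 − (-6.77404e-05)) = 5.64022e-06.
Partial sum through k=1: 0.000532782.
k=2: B_{4}/(4)! × [f^{(3)}(37) − f^{(3)}(9)] = −1/720 × (-1.26406e-09 − (-2.50890e-05)) = -3.48441e-08.

S_2 ≈ 0.000532747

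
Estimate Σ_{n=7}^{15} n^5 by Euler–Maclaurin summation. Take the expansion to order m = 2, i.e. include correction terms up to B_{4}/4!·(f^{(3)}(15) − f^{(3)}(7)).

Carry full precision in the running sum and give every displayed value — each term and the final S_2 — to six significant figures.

The integral term ∫_7^15 x^5 dx = 1.87883e+06.
Boundary: ½(f(7) + f(15)) = ½(16807.0 + 759375) = 388091.
Running total after boundary: 2.26692e+06.
k=1: B_{2}/(2)! × [f^{(1)}(15) − f^{(1)}(7)] = 1/12 × (253125 − 12005.0) = 20093.3.
Partial sum through k=1: 2.28701e+06.
k=2: B_{4}/(4)! × [f^{(3)}(15) − f^{(3)}(7)] = −1/720 × (13500.0 − 2940.00) = -14.6667.

S_2 ≈ 2.28700e+06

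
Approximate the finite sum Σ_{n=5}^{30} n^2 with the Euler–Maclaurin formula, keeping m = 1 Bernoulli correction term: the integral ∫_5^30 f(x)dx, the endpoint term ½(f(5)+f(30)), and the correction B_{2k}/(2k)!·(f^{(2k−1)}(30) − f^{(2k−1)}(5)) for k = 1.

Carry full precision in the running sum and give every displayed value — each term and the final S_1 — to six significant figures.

S_1 ≈ 9425.00

∫_5^30 x^2 dx evaluates to 8958.33.
Endpoint term: (f(5) + f(30))/2 = (25.0000 + 900.000)/2 = 462.500.
Integral + boundary = 9420.83.
k=1: B_{2}/(2)! × [f^{(1)}(30) − f^{(1)}(5)] = 1/12 × (60.0000 − 10.0000) = 4.16667.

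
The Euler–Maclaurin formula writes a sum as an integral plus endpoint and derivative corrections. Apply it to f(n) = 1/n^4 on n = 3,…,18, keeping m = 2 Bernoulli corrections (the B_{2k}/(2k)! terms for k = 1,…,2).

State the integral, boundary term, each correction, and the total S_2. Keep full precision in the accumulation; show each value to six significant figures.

Integral: ∫_3^18 1/x^4 dx = 0.0122885.
½[f(3) + f(18)] = ½[0.0123457 + 9.52599e-06] = 0.00617760.
So far: 0.0184661.
Order-1 term: 1/12 · (-2.11689e-06 − (-0.0164609)) = 0.00137157.
Running total after k=1: 0.0198377.
Order-2 term: −1/720 · (-1.96008e-07 − (-0.0548697)) = -7.62076e-05.

S_2 ≈ 0.0197615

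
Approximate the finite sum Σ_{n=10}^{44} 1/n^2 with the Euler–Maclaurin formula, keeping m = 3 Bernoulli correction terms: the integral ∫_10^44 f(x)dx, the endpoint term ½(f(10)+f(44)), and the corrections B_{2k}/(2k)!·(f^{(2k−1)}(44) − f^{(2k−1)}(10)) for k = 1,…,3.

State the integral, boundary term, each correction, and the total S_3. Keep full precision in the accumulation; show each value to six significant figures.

S_3 ≈ 0.0826954

The integral term ∫_10^44 1/x^2 dx = 0.0772727.
Endpoint term: (f(10) + f(44))/2 = (0.0100000 + 0.000516529)/2 = 0.00525826.
So far: 0.0825310.
Order-1 term: 1/12 · (-2.34786e-05 − (-0.00200000)) = 0.000164710.
After k=1: 0.0826957.
Order-2 term: −1/720 · (-1.45528e-07 − (-0.000240000)) = -3.33131e-07.
After k=2: 0.0826954.
Order-3 term: 1/30240 · (-2.25509e-09 − (-7.20000e-05)) = 2.38088e-09.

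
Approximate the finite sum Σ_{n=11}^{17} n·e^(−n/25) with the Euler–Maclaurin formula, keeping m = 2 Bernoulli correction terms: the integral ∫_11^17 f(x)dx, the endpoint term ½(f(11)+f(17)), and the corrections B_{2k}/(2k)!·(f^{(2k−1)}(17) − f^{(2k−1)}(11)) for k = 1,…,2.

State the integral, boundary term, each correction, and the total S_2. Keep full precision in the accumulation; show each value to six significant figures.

S_2 ≈ 55.5168

Integral: ∫_11^17 x·e^(−x/25) dx = 47.6849.
Boundary: ½(f(11) + f(17)) = ½(7.08440 + 8.61249) = 7.84844.
Running total after boundary: 55.5334.
Correction k=1: B_{2}/2! · (f^{(1)}(17) − f^{(1)}(11)) = 1/12 · (0.162117 − 0.360660) = -0.0165452.
Running total after k=1: 55.5168.
Correction k=2: B_{4}/4! · (f^{(3)}(17) − f^{(3)}(11)) = −1/720 · (0.00188056 − 0.00263797) = 1.05196e-06.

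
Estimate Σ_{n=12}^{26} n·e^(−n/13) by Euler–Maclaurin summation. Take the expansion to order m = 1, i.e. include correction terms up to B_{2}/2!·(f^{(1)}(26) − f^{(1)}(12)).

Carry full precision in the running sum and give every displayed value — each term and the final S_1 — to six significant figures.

S_1 ≈ 64.6351

The integral term ∫_12^26 x·e^(−x/13) dx = 60.5058.
Boundary: ½(f(12) + f(26)) = ½(4.76754 + 3.51872) = 4.14313.
Integral + boundary = 64.6489.
Order-1 term: 1/12 · (-0.135335 − 0.0305611) = -0.0138247.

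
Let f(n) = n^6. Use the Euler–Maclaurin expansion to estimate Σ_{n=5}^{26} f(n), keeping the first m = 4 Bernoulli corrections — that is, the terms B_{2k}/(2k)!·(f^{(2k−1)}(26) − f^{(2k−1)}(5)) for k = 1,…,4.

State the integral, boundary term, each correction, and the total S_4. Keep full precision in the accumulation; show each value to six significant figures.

S_4 ≈ 1.30779e+09

The integral term ∫_5^26 x^6 dx = 1.14739e+09.
Endpoint term: (f(5) + f(26))/2 = (15625.0 + 3.08916e+08)/2 = 1.54466e+08.
So far: 1.30186e+09.
Correction k=1: B_{2}/2! · (f^{(1)}(26) − f^{(1)}(5)) = 1/12 · (7.12883e+07 − 18750.0) = 5.93913e+06.
Partial sum through k=1: 1.30780e+09.
Correction k=2: B_{4}/4! · (f^{(3)}(26) − f^{(3)}(5)) = −1/720 · (2.10912e+06 − 15000.0) = -2908.50.
Partial sum through k=2: 1.30779e+09.
Correction k=3: B_{6}/6! · (f^{(5)}(26) − f^{(5)}(5)) = 1/30240 · (18720.0 − 3600.00) = 0.500000.
Partial sum through k=3: 1.30779e+09.
Correction k=4: B_{8}/8! · (f^{(7)}(26) − f^{(7)}(5)) = −1/1209600 · (0.00000 − 0.00000) = 0.00000.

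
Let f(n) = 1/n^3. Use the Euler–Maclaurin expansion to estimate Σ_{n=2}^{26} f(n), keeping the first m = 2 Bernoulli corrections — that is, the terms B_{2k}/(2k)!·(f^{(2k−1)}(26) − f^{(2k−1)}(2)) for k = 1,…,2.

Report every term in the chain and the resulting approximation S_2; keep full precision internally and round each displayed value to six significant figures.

S_2 ≈ 0.201111

Integral: ∫_2^26 1/x^3 dx = 0.124260.
Boundary: ½(f(2) + f(26)) = ½(0.125000 + 5.68958e-05) = 0.0625284.
Running total after boundary: 0.186789.
Correction k=1: B_{2}/2! · (f^{(1)}(26) − f^{(1)}(2)) = 1/12 · (-6.56490e-06 − (-0.187500)) = 0.0156245.
Partial sum through k=1: 0.202413.
Correction k=2: B_{4}/4! · (f^{(3)}(26) − f^{(3)}(2)) = −1/720 · (-1.94228e-07 − (-0.937500)) = -0.00130208.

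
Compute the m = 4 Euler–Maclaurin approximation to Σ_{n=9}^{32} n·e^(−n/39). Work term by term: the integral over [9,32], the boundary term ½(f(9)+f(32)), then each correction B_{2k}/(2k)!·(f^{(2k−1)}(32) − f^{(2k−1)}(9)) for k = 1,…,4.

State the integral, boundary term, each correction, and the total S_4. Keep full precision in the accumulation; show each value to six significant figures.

S_4 ≈ 277.865

Integral: ∫_9^32 x·e^(−x/39) dx = 267.293.
½[f(9) + f(32)] = ½[7.14530 + 14.0866] = 10.6159.
Integral + boundary = 277.909.
Correction k=1: B_{2}/2! · (f^{(1)}(32) − f^{(1)}(9)) = 1/12 · (0.0790113 − 0.610710) = -0.0443082.
Partial sum through k=1: 277.865.
Correction k=2: B_{4}/4! · (f^{(3)}(32) − f^{(3)}(9)) = −1/720 · (0.000630784 − 0.00144547) = 1.13150e-06.
Partial sum through k=2: 277.865.
Correction k=3: B_{6}/6! · (f^{(5)}(32) − f^{(5)}(9)) = 1/30240 · (7.95281e-07 − 1.63670e-06) = -2.78246e-11.
Partial sum through k=3: 277.865.
Correction k=4: B_{8}/8! · (f^{(7)}(32) − f^{(7)}(9)) = −1/1209600 · (7.73073e-10 − 1.52732e-09) = 6.23550e-16.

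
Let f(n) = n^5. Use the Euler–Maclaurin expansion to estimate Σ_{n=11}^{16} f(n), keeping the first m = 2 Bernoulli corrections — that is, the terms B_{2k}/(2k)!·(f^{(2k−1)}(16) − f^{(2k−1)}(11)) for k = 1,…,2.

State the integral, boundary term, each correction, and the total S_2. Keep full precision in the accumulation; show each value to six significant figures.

Integral: ∫_11^16 x^5 dx = 2.50094e+06.
Boundary: ½(f(11) + f(16)) = ½(161051 + 1.04858e+06) = 604814.
So far: 3.10576e+06.
Order-1 term: 1/12 · (327680 − 73205.0) = 21206.2.
After k=1: 3.12696e+06.
Order-2 term: −1/720 · (15360.0 − 7260.00) = -11.2500.

S_2 ≈ 3.12695e+06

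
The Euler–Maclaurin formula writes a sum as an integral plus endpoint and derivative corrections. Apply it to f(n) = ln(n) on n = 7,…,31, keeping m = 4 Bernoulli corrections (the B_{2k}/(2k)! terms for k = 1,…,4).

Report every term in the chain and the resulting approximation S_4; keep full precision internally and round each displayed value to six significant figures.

S_4 ≈ 71.5130

The integral term ∫_7^31 ln(x) dx = 68.8322.
½[f(7) + f(31)] = ½[1.94591 + 3.43399] = 2.68995.
So far: 71.5222.
k=1: B_{2}/(2)! × [f^{(1)}(31) − f^{(1)}(7)] = 1/12 × (0.0322581 − 0.142857) = -0.00921659.
After k=1: 71.5130.
k=2: B_{4}/(4)! × [f^{(3)}(31) − f^{(3)}(7)] = −1/720 × (6.71344e-05 − 0.00583090) = 8.00524e-06.
After k=2: 71.5130.
k=3: B_{6}/(6)! × [f^{(5)}(31) − f^{(5)}(7)] = 1/30240 × (8.38306e-07 − 0.00142798) = -4.71937e-08.
After k=3: 71.5130.
k=4: B_{8}/(8)! × [f^{(7)}(31) − f^{(7)}(7)] = −1/1209600 × (2.61698e-08 − 0.000874271) = 7.22756e-10.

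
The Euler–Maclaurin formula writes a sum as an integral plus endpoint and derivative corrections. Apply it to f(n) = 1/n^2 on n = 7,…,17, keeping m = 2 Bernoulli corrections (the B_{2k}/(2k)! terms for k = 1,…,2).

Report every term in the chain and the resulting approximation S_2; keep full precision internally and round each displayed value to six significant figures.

Integral: ∫_7^17 1/x^2 dx = 0.0840336.
½[f(7) + f(17)] = ½[0.0204082 + 0.00346021] = 0.0119342.
Integral + boundary = 0.0959678.
k=1: B_{2}/(2)! × [f^{(1)}(17) − f^{(1)}(7)] = 1/12 × (-0.000407083 − (-0.00583090)) = 0.000451985.
Running total after k=1: 0.0964198.
k=2: B_{4}/(4)! × [f^{(3)}(17) − f^{(3)}(7)] = −1/720 × (-1.69031e-05 − (-0.00142798)) = -1.95982e-06.

S_2 ≈ 0.0964178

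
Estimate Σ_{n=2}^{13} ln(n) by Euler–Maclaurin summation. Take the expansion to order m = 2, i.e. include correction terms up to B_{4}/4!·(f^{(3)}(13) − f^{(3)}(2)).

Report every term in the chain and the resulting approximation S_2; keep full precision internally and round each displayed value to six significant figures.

The integral term ∫_2^13 ln(x) dx = 20.9580.
½[f(2) + f(13)] = ½[0.693147 + 2.56495] = 1.62905.
So far: 22.5871.
Order-1 term: 1/12 · (0.0769231 − 0.500000) = -0.0352564.
Running total after k=1: 22.5518.
Order-2 term: −1/720 · (0.000910332 − 0.250000) = 0.000345958.

S_2 ≈ 22.5522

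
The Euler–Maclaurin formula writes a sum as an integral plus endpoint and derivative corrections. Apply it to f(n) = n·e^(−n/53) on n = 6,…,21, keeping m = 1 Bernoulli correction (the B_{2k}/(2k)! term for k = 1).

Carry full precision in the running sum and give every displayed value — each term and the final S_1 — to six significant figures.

S_1 ≈ 163.080

The integral term ∫_6^21 x·e^(−x/53) dx = 153.368.
Boundary: ½(f(6) + f(21)) = ½(5.35779 + 14.1299) = 9.74387.
Running total after boundary: 163.112.
Order-1 term: 1/12 · (0.406252 − 0.791875) = -0.0321353.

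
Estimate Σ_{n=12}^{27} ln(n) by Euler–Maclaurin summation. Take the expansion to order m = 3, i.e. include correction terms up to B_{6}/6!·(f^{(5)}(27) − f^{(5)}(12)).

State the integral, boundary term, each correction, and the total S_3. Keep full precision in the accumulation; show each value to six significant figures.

The integral term ∫_12^27 ln(x) dx = 44.1687.
Boundary: ½(f(12) + f(27)) = ½(2.48491 + 3.29584) = 2.89037.
So far: 47.0591.
k=1: B_{2}/(2)! × [f^{(1)}(27) − f^{(1)}(12)] = 1/12 × (0.0370370 − 0.0833333) = -0.00385802.
Running total after k=1: 47.0552.
k=2: B_{4}/(4)! × [f^{(3)}(27) − f^{(3)}(12)] = −1/720 × (0.000101611 − 0.00115741) = 1.46638e-06.
Running total after k=2: 47.0552.
k=3: B_{6}/(6)! × [f^{(5)}(27) − f^{(5)}(12)] = 1/30240 × (1.67260e-06 − 9.64506e-05) = -3.13419e-09.

S_3 ≈ 47.0552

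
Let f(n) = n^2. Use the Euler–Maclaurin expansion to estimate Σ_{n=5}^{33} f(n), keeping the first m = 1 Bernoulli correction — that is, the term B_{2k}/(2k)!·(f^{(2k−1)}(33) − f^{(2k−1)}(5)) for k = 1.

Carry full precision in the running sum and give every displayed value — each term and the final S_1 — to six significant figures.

The integral term ∫_5^33 x^2 dx = 11937.3.
Endpoint term: (f(5) + f(33))/2 = (25.0000 + 1089.00)/2 = 557.000.
Integral + boundary = 12494.3.
Correction k=1: B_{2}/2! · (f^{(1)}(33) − f^{(1)}(5)) = 1/12 · (66.0000 − 10.0000) = 4.66667.

S_1 ≈ 12499.0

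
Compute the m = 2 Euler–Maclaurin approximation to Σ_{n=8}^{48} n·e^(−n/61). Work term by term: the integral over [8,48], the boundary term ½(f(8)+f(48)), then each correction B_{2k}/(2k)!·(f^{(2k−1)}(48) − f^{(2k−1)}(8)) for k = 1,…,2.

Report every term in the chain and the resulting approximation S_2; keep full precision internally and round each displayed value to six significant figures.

The integral term ∫_8^48 x·e^(−x/61) dx = 664.637.
Boundary: ½(f(8) + f(48)) = ½(7.01671 + 21.8525) = 14.4346.
So far: 679.072.
Order-1 term: 1/12 · (0.0970228 − 0.762060) = -0.0554198.
Running total after k=1: 679.016.
Order-2 term: −1/720 · (0.000270772 − 0.000676226) = 5.63130e-07.

S_2 ≈ 679.016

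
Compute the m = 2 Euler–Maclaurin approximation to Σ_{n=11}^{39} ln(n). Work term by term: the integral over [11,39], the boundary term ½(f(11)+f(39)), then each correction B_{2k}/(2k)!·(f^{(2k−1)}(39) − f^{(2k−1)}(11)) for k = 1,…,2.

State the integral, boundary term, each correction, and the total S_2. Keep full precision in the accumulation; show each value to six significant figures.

S_2 ≈ 91.5273

The integral term ∫_11^39 ln(x) dx = 88.5021.
Boundary: ½(f(11) + f(39)) = ½(2.39790 + 3.66356) = 3.03073.
So far: 91.5328.
Order-1 term: 1/12 · (0.0256410 − 0.0909091) = -0.00543901.
Partial sum through k=1: 91.5273.
Order-2 term: −1/720 · (3.37160e-05 − 0.00150263) = 2.04016e-06.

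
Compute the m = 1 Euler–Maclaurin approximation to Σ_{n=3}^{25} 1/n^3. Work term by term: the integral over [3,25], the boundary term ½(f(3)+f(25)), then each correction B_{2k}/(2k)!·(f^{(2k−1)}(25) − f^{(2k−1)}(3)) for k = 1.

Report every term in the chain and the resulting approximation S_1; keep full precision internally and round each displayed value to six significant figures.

S_1 ≈ 0.0763919

The integral term ∫_3^25 1/x^3 dx = 0.0547556.
Boundary: ½(f(3) + f(25)) = ½(0.0370370 + 6.40000e-05) = 0.0185505.
So far: 0.0733061.
Correction k=1: B_{2}/2! · (f^{(1)}(25) − f^{(1)}(3)) = 1/12 · (-7.68000e-06 − (-0.0370370)) = 0.00308578.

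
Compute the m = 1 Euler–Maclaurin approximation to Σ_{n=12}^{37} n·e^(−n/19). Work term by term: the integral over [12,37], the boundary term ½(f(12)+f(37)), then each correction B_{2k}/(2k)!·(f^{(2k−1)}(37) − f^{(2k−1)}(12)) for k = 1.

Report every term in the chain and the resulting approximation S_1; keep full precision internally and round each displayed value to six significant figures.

S_1 ≈ 167.225

Integral: ∫_12^37 x·e^(−x/19) dx = 161.423.
½[f(12) + f(37)] = ½[6.38102 + 5.27801] = 5.82952.
Running total after boundary: 167.253.
Order-1 term: 1/12 · (-0.135141 − 0.195908) = -0.0275875.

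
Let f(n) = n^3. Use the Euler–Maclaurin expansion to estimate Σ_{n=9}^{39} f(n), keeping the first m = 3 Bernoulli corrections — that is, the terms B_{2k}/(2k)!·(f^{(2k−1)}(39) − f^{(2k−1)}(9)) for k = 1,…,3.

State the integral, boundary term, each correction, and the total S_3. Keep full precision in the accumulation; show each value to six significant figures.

S_3 ≈ 607104

The integral term ∫_9^39 x^3 dx = 576720.
Endpoint term: (f(9) + f(39))/2 = (729.000 + 59319.0)/2 = 30024.0.
Integral + boundary = 606744.
Order-1 term: 1/12 · (4563.00 − 243.000) = 360.000.
Running total after k=1: 607104.
Order-2 term: −1/720 · (6.00000 − 6.00000) = 0.00000.
Running total after k=2: 607104.
Order-3 term: 1/30240 · (0.00000 − 0.00000) = 0.00000.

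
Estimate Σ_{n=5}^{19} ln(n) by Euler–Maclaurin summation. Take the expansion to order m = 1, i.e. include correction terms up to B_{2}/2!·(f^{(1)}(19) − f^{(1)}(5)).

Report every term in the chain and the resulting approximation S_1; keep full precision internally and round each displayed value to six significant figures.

S_1 ≈ 36.1618

∫_5^19 ln(x) dx evaluates to 33.8972.
Endpoint term: (f(5) + f(19))/2 = (1.60944 + 2.94444)/2 = 2.27694.
Integral + boundary = 36.1741.
Order-1 term: 1/12 · (0.0526316 − 0.200000) = -0.0122807.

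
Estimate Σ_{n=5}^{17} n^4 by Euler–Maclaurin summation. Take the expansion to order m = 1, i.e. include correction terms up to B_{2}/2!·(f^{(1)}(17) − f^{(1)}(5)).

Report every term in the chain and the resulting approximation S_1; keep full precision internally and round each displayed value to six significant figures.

S_1 ≈ 327015

Integral: ∫_5^17 x^4 dx = 283346.
Boundary: ½(f(5) + f(17)) = ½(625.000 + 83521.0) = 42073.0.
Integral + boundary = 325419.
Correction k=1: B_{2}/2! · (f^{(1)}(17) − f^{(1)}(5)) = 1/12 · (19652.0 − 500.000) = 1596.00.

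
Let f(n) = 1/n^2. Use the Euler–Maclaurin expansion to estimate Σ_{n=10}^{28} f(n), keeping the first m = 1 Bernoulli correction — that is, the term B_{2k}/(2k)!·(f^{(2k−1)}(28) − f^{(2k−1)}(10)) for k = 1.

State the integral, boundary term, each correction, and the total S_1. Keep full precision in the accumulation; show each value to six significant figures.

S_1 ≈ 0.0700825

Integral: ∫_10^28 1/x^2 dx = 0.0642857.
Boundary: ½(f(10) + f(28)) = ½(0.0100000 + 0.00127551) = 0.00563776.
So far: 0.0699235.
k=1: B_{2}/(2)! × [f^{(1)}(28) − f^{(1)}(10)] = 1/12 × (-9.11079e-05 − (-0.00200000)) = 0.000159074.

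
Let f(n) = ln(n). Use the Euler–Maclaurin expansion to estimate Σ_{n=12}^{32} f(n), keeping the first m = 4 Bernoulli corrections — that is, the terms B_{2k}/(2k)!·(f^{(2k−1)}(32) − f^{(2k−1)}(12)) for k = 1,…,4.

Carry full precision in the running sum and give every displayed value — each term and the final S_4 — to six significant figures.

∫_12^32 ln(x) dx evaluates to 61.0847.
Boundary: ½(f(12) + f(32)) = ½(2.48491 + 3.46574) = 2.97532.
So far: 64.0600.
Order-1 term: 1/12 · (0.0312500 − 0.0833333) = -0.00434028.
Running total after k=1: 64.0557.
Order-2 term: −1/720 · (6.10352e-05 − 0.00115741) = 1.52274e-06.
Running total after k=2: 64.0557.
Order-3 term: 1/30240 · (7.15256e-07 − 9.64506e-05) = -3.16585e-09.
Running total after k=3: 64.0557.
Order-4 term: −1/1209600 · (2.09548e-08 − 2.00939e-05) = 1.65947e-11.

S_4 ≈ 64.0557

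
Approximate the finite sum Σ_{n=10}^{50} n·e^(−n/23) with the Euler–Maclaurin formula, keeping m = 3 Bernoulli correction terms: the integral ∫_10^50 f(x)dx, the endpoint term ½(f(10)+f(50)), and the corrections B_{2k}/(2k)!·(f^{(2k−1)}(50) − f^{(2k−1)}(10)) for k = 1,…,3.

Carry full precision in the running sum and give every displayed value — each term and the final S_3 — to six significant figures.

Integral: ∫_10^50 x·e^(−x/23) dx = 300.425.
Boundary: ½(f(10) + f(50)) = ½(6.47405 + 5.68659) = 6.08032.
So far: 306.505.
k=1: B_{2}/(2)! × [f^{(1)}(50) − f^{(1)}(10)] = 1/12 × (-0.133511 − 0.365925) = -0.0416197.
After k=1: 306.464.
k=2: B_{4}/(4)! × [f^{(3)}(50) − f^{(3)}(10)] = −1/720 × (0.000177604 − 0.00313939) = 4.11359e-06.
After k=2: 306.464.
k=3: B_{6}/(6)! × [f^{(5)}(50) − f^{(5)}(10)] = 1/30240 × (1.14857e-06 − 1.05615e-05) = -3.11275e-10.

S_3 ≈ 306.464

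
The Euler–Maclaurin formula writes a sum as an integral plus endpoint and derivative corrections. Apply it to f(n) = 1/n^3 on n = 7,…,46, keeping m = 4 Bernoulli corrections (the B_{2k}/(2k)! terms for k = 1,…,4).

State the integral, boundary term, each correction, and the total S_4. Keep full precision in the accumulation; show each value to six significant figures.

S_4 ≈ 0.0115340

Integral: ∫_7^46 1/x^3 dx = 0.00996779.
½[f(7) + f(46)] = ½[0.00291545 + 1.02737e-05] = 0.00146286.
Integral + boundary = 0.0114306.
Correction k=1: B_{2}/2! · (f^{(1)}(46) − f^{(1)}(7)) = 1/12 · (-6.70023e-07 − (-0.00124948)) = 0.000104067.
Partial sum through k=1: 0.0115347.
Correction k=2: B_{4}/4! · (f^{(3)}(46) − f^{(3)}(7)) = −1/720 · (-6.33292e-09 − (-0.000509992)) = -7.08313e-07.
Partial sum through k=2: 0.0115340.
Correction k=3: B_{6}/6! · (f^{(5)}(46) − f^{(5)}(7)) = 1/30240 · (-1.25701e-10 − (-0.000437136)) = 1.44555e-08.
Partial sum through k=3: 0.0115340.
Correction k=4: B_{8}/8! · (f^{(7)}(46) − f^{(7)}(7)) = −1/1209600 · (-4.27715e-12 − (-0.000642322)) = -5.31020e-10.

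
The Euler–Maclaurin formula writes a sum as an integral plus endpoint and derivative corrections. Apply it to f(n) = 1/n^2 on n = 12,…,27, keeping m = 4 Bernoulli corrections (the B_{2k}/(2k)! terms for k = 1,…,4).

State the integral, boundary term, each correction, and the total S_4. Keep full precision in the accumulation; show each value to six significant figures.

Integral: ∫_12^27 1/x^2 dx = 0.0462963.
½[f(12) + f(27)] = ½[0.00694444 + 0.00137174] = 0.00415809.
Running total after boundary: 0.0504544.
Correction k=1: B_{2}/2! · (f^{(1)}(27) − f^{(1)}(12)) = 1/12 · (-0.000101611 − (-0.00115741)) = 8.79831e-05.
Partial sum through k=1: 0.0505424.
Correction k=2: B_{4}/4! · (f^{(3)}(27) − f^{(3)}(12)) = −1/720 · (-1.67260e-06 − (-9.64506e-05)) = -1.31636e-07.
Partial sum through k=2: 0.0505422.
Correction k=3: B_{6}/6! · (f^{(5)}(27) − f^{(5)}(12)) = 1/30240 · (-6.88313e-08 − (-2.00939e-05)) = 6.62204e-10.
Partial sum through k=3: 0.0505422.
Correction k=4: B_{8}/8! · (f^{(7)}(27) − f^{(7)}(12)) = −1/1209600 · (-5.28745e-09 − (-7.81429e-06)) = -6.45585e-12.

S_4 ≈ 0.0505422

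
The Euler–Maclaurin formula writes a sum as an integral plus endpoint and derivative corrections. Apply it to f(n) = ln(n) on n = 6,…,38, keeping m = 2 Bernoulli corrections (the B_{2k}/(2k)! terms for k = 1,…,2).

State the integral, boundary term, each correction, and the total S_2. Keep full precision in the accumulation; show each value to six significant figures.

S_2 ≈ 98.1807

∫_6^38 ln(x) dx evaluates to 95.4777.
Endpoint term: (f(6) + f(38))/2 = (1.79176 + 3.63759)/2 = 2.71467.
Integral + boundary = 98.1924.
Correction k=1: B_{2}/2! · (f^{(1)}(38) − f^{(1)}(6)) = 1/12 · (0.0263158 − 0.166667) = -0.0116959.
After k=1: 98.1807.
Correction k=2: B_{4}/4! · (f^{(3)}(38) − f^{(3)}(6)) = −1/720 · (3.64485e-05 − 0.00925926) = 1.28095e-05.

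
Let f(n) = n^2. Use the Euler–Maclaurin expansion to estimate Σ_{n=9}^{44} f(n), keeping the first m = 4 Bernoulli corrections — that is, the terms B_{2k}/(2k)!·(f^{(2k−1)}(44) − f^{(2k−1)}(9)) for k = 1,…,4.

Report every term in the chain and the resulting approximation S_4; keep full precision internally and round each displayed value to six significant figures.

Integral: ∫_9^44 x^2 dx = 28151.7.
Endpoint term: (f(9) + f(44))/2 = (81.0000 + 1936.00)/2 = 1008.50.
Running total after boundary: 29160.2.
Correction k=1: B_{2}/2! · (f^{(1)}(44) − f^{(1)}(9)) = 1/12 · (88.0000 − 18.0000) = 5.83333.
Running total after k=1: 29166.0.
Correction k=2: B_{4}/4! · (f^{(3)}(44) − f^{(3)}(9)) = −1/720 · (0.00000 − 0.00000) = 0.00000.
Running total after k=2: 29166.0.
Correction k=3: B_{6}/6! · (f^{(5)}(44) − f^{(5)}(9)) = 1/30240 · (0.00000 − 0.00000) = 0.00000.
Running total after k=3: 29166.0.
Correction k=4: B_{8}/8! · (f^{(7)}(44) − f^{(7)}(9)) = −1/1209600 · (0.00000 − 0.00000) = 0.00000.

S_4 ≈ 29166.0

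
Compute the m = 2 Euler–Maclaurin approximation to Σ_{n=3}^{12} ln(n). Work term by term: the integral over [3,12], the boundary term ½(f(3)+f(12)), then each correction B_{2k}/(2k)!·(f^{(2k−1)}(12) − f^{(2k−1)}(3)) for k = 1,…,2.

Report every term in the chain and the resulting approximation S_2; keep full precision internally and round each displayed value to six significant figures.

∫_3^12 ln(x) dx evaluates to 17.5230.
½[f(3) + f(12)] = ½[1.09861 + 2.48491] = 1.79176.
So far: 19.3148.
k=1: B_{2}/(2)! × [f^{(1)}(12) − f^{(1)}(3)] = 1/12 × (0.0833333 − 0.333333) = -0.0208333.
Running total after k=1: 19.2940.
k=2: B_{4}/(4)! × [f^{(3)}(12) − f^{(3)}(3)] = −1/720 × (0.00115741 − 0.0740741) = 0.000101273.

S_2 ≈ 19.2941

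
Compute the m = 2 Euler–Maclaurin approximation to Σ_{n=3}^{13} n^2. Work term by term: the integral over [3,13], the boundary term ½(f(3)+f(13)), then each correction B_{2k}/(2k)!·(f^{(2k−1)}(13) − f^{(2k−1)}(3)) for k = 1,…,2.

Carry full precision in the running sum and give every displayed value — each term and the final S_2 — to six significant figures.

The integral term ∫_3^13 x^2 dx = 723.333.
Boundary: ½(f(3) + f(13)) = ½(9.00000 + 169.000) = 89.0000.
Running total after boundary: 812.333.
Correction k=1: B_{2}/2! · (f^{(1)}(13) − f^{(1)}(3)) = 1/12 · (26.0000 − 6.00000) = 1.66667.
Partial sum through k=1: 814.000.
Correction k=2: B_{4}/4! · (f^{(3)}(13) − f^{(3)}(3)) = −1/720 · (0.00000 − 0.00000) = 0.00000.

S_2 ≈ 814.000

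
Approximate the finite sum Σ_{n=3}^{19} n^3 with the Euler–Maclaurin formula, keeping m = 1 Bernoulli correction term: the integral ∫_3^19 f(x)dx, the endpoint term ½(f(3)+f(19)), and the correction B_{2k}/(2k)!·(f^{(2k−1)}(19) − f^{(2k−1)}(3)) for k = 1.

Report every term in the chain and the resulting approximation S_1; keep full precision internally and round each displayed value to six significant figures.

Integral: ∫_3^19 x^3 dx = 32560.0.
½[f(3) + f(19)] = ½[27.0000 + 6859.00] = 3443.00.
So far: 36003.0.
Correction k=1: B_{2}/2! · (f^{(1)}(19) − f^{(1)}(3)) = 1/12 · (1083.00 − 27.0000) = 88.0000.

S_1 ≈ 36091.0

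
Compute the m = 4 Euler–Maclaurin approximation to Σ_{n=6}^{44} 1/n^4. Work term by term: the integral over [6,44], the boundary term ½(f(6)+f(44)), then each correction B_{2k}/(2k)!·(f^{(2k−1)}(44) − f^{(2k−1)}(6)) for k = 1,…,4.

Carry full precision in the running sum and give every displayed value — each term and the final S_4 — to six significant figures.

S_4 ≈ 0.00196752

The integral term ∫_6^44 1/x^4 dx = 0.00153930.
½[f(6) + f(44)] = ½[0.000771605 + 2.66802e-07] = 0.000385936.
So far: 0.00192523.
k=1: B_{2}/(2)! × [f^{(1)}(44) − f^{(1)}(6)] = 1/12 × (-2.42547e-08 − (-0.000514403)) = 4.28649e-05.
Running total after k=1: 0.00196810.
k=2: B_{4}/(4)! × [f^{(3)}(44) − f^{(3)}(6)] = −1/720 × (-3.75848e-10 − (-0.000428669)) = -5.95374e-07.
Running total after k=2: 0.00196750.
k=3: B_{6}/(6)! × [f^{(5)}(44) − f^{(5)}(6)] = 1/30240 × (-1.08716e-11 − (-0.000666819)) = 2.20509e-08.
Running total after k=3: 0.00196752.
k=4: B_{8}/(8)! × [f^{(7)}(44) − f^{(7)}(6)] = −1/1209600 × (-5.05397e-13 − (-0.00166705)) = -1.37818e-09.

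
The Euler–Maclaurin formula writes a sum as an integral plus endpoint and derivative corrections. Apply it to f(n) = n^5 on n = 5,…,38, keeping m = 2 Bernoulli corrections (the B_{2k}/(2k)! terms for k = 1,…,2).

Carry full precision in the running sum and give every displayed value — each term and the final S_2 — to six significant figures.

S_2 ≈ 5.42308e+08

∫_5^38 x^5 dx evaluates to 5.01820e+08.
Endpoint term: (f(5) + f(38))/2 = (3125.00 + 7.92352e+07)/2 = 3.96191e+07.
So far: 5.41439e+08.
k=1: B_{2}/(2)! × [f^{(1)}(38) − f^{(1)}(5)] = 1/12 × (1.04257e+07 − 3125.00) = 868546.
After k=1: 5.42308e+08.
k=2: B_{4}/(4)! × [f^{(3)}(38) − f^{(3)}(5)] = −1/720 × (86640.0 − 1500.00) = -118.250.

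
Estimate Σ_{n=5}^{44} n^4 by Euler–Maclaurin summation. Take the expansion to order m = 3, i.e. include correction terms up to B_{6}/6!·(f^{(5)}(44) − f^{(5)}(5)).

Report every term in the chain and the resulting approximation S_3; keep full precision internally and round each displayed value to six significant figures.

S_3 ≈ 3.48853e+07

The integral term ∫_5^44 x^4 dx = 3.29826e+07.
Endpoint term: (f(5) + f(44))/2 = (625.000 + 3.74810e+06)/2 = 1.87436e+06.
Running total after boundary: 3.48570e+07.
Correction k=1: B_{2}/2! · (f^{(1)}(44) − f^{(1)}(5)) = 1/12 · (340736 − 500.000) = 28353.0.
After k=1: 3.48853e+07.
Correction k=2: B_{4}/4! · (f^{(3)}(44) − f^{(3)}(5)) = −1/720 · (1056.00 − 120.000) = -1.30000.
After k=2: 3.48853e+07.
Correction k=3: B_{6}/6! · (f^{(5)}(44) − f^{(5)}(5)) = 1/30240 · (0.00000 − 0.00000) = 0.00000.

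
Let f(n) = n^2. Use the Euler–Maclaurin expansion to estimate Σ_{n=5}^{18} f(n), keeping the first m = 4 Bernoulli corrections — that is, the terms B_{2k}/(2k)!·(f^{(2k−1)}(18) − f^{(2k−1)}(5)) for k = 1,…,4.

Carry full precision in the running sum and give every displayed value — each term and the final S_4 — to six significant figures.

S_4 ≈ 2079.00

The integral term ∫_5^18 x^2 dx = 1902.33.
Boundary: ½(f(5) + f(18)) = ½(25.0000 + 324.000) = 174.500.
Integral + boundary = 2076.83.
Order-1 term: 1/12 · (36.0000 − 10.0000) = 2.16667.
After k=1: 2079.00.
Order-2 term: −1/720 · (0.00000 − 0.00000) = 0.00000.
After k=2: 2079.00.
Order-3 term: 1/30240 · (0.00000 − 0.00000) = 0.00000.
After k=3: 2079.00.
Order-4 term: −1/1209600 · (0.00000 − 0.00000) = 0.00000.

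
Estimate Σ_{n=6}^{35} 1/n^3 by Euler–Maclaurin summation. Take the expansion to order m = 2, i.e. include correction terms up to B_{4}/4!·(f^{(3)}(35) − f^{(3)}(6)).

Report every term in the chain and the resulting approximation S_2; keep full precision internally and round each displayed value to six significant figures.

Integral: ∫_6^35 1/x^3 dx = 0.0134807.
½[f(6) + f(35)] = ½[0.00462963 + 2.33236e-05] = 0.00232648.
Running total after boundary: 0.0158072.
Order-1 term: 1/12 · (-1.99917e-06 − (-0.00231481)) = 0.000192735.
Partial sum through k=1: 0.0159999.
Order-2 term: −1/720 · (-3.26395e-08 − (-0.00128601)) = -1.78608e-06.

S_2 ≈ 0.0159982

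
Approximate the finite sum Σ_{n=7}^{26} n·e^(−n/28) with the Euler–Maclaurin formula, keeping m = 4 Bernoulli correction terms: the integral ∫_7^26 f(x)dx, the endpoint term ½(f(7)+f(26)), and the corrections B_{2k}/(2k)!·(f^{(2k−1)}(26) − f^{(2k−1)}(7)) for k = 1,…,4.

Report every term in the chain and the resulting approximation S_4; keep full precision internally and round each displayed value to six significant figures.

∫_7^26 x·e^(−x/28) dx evaluates to 165.807.
Endpoint term: (f(7) + f(26))/2 = (5.45161 + 10.2731)/2 = 7.86233.
Running total after boundary: 173.669.
Order-1 term: 1/12 · (0.0282227 − 0.584101) = -0.0463232.
Running total after k=1: 173.623.
Order-2 term: −1/720 · (0.00104395 − 0.00273176) = 2.34418e-06.
Running total after k=2: 173.623.
Order-3 term: 1/30240 · (2.61723e-06 − 6.01849e-06) = -1.12476e-10.
Running total after k=3: 173.623.
Order-4 term: −1/1209600 · (4.97816e-09 − 1.09089e-08) = 4.90308e-15.

S_4 ≈ 173.623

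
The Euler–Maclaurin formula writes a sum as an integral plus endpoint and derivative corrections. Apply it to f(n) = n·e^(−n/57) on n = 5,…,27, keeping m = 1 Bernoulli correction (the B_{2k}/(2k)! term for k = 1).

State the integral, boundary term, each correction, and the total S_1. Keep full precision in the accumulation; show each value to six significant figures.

S_1 ≈ 266.356

The integral term ∫_5^27 x·e^(−x/57) dx = 255.701.
Boundary: ½(f(5) + f(27)) = ½(4.58009 + 16.8130) = 10.6965.
Running total after boundary: 266.398.
k=1: B_{2}/(2)! × [f^{(1)}(27) − f^{(1)}(5)] = 1/12 × (0.327739 − 0.835666) = -0.0423272.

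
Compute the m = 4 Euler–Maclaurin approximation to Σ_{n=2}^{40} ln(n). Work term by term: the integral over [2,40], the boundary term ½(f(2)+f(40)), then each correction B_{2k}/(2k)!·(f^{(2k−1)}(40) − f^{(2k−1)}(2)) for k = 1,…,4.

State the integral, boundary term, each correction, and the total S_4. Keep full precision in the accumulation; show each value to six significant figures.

∫_2^40 ln(x) dx evaluates to 108.169.
Endpoint term: (f(2) + f(40))/2 = (0.693147 + 3.68888)/2 = 2.19101.
Running total after boundary: 110.360.
Order-1 term: 1/12 · (0.0250000 − 0.500000) = -0.0395833.
Running total after k=1: 110.320.
Order-2 term: −1/720 · (3.12500e-05 − 0.250000) = 0.000347179.
Running total after k=2: 110.321.
Order-3 term: 1/30240 · (2.34375e-07 − 0.750000) = -2.48016e-05.
Running total after k=3: 110.321.
Order-4 term: −1/1209600 · (4.39453e-09 − 5.62500) = 4.65030e-06.

S_4 ≈ 110.321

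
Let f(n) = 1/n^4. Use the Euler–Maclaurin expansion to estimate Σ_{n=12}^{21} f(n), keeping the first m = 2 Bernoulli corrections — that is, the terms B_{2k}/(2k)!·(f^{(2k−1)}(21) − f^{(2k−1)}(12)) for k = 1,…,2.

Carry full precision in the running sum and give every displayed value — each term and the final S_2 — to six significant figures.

∫_12^21 1/x^4 dx evaluates to 0.000156908.
Boundary: ½(f(12) + f(21)) = ½(4.82253e-05 + 5.14189e-06) = 2.66836e-05.
Running total after boundary: 0.000183592.
k=1: B_{2}/(2)! × [f^{(1)}(21) − f^{(1)}(12)] = 1/12 × (-9.79408e-07 − (-1.60751e-05)) = 1.25797e-06.
Partial sum through k=1: 0.000184850.
k=2: B_{4}/(4)! × [f^{(3)}(21) − f^{(3)}(12)] = −1/720 × (-6.66264e-08 − (-3.34898e-06)) = -4.55882e-09.

S_2 ≈ 0.000184845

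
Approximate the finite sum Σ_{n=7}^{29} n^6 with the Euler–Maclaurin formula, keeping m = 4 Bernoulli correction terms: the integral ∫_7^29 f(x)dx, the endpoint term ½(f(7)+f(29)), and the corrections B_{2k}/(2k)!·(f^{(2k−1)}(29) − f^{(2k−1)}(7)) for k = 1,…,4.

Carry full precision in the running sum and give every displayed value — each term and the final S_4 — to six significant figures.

Integral: ∫_7^29 x^6 dx = 2.46415e+09.
Endpoint term: (f(7) + f(29))/2 = (117649 + 5.94823e+08)/2 = 2.97470e+08.
So far: 2.76162e+09.
Order-1 term: 1/12 · (1.23067e+08 − 100842) = 1.02472e+07.
Partial sum through k=1: 2.77187e+09.
Order-2 term: −1/720 · (2.92668e+06 − 41160.0) = -4007.67.
Partial sum through k=2: 2.77186e+09.
Order-3 term: 1/30240 · (20880.0 − 5040.00) = 0.523810.
Partial sum through k=3: 2.77186e+09.
Order-4 term: −1/1209600 · (0.00000 − 0.00000) = 0.00000.

S_4 ≈ 2.77186e+09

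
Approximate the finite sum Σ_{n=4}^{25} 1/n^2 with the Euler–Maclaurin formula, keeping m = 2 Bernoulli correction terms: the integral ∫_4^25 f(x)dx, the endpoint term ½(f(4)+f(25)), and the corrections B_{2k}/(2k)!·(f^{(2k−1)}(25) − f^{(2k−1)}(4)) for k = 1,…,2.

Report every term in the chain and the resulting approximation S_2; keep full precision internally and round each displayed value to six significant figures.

∫_4^25 1/x^2 dx evaluates to 0.210000.
Boundary: ½(f(4) + f(25)) = ½(0.0625000 + 0.00160000) = 0.0320500.
So far: 0.242050.
Correction k=1: B_{2}/2! · (f^{(1)}(25) − f^{(1)}(4)) = 1/12 · (-0.000128000 − (-0.0312500)) = 0.00259350.
Running total after k=1: 0.244643.
Correction k=2: B_{4}/4! · (f^{(3)}(25) − f^{(3)}(4)) = −1/720 · (-2.45760e-06 − (-0.0234375)) = -3.25487e-05.

S_2 ≈ 0.244611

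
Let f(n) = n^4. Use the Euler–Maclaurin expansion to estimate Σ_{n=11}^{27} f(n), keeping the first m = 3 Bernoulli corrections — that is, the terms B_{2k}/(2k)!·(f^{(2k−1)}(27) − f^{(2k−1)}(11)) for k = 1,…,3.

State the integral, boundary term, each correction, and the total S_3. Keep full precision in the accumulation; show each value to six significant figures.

∫_11^27 x^4 dx evaluates to 2.83757e+06.
Boundary: ½(f(11) + f(27)) = ½(14641.0 + 531441) = 273041.
So far: 3.11061e+06.
Order-1 term: 1/12 · (78732.0 − 5324.00) = 6117.33.
Partial sum through k=1: 3.11673e+06.
Order-2 term: −1/720 · (648.000 − 264.000) = -0.533333.
Partial sum through k=2: 3.11673e+06.
Order-3 term: 1/30240 · (0.00000 − 0.00000) = 0.00000.

S_3 ≈ 3.11673e+06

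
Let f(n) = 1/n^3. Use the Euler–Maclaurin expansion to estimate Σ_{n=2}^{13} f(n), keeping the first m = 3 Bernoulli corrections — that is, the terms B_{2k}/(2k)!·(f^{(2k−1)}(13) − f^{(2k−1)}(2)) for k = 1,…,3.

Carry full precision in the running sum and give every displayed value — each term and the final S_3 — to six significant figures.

The integral term ∫_2^13 1/x^3 dx = 0.122041.
Endpoint term: (f(2) + f(13))/2 = (0.125000 + 0.000455166)/2 = 0.0627276.
Integral + boundary = 0.184769.
Order-1 term: 1/12 · (-0.000105038 − (-0.187500)) = 0.0156162.
Partial sum through k=1: 0.200385.
Order-2 term: −1/720 · (-1.24306e-05 − (-0.937500)) = -0.00130207.
Partial sum through k=2: 0.199083.
Order-3 term: 1/30240 · (-3.08925e-06 − (-9.84375)) = 0.000325521.

S_3 ≈ 0.199409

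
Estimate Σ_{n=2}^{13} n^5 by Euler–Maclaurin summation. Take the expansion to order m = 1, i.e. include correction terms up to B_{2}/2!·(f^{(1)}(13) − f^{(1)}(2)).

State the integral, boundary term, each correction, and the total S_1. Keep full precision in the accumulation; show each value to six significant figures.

S_1 ≈ 1.00201e+06

∫_2^13 x^5 dx evaluates to 804458.
½[f(2) + f(13)] = ½[32.0000 + 371293] = 185662.
So far: 990120.
Order-1 term: 1/12 · (142805 − 80.0000) = 11893.8.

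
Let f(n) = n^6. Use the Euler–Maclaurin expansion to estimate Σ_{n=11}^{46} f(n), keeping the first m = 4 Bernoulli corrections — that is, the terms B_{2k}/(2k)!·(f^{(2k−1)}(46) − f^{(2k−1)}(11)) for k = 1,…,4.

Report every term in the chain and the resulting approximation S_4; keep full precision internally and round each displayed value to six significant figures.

S_4 ≈ 6.70978e+10

Integral: ∫_11^46 x^6 dx = 6.22569e+10.
½[f(11) + f(46)] = ½[1.77156e+06 + 9.47430e+09] = 4.73803e+09.
Integral + boundary = 6.69949e+10.
k=1: B_{2}/(2)! × [f^{(1)}(46) − f^{(1)}(11)] = 1/12 × (1.23578e+09 − 966306) = 1.02901e+08.
After k=1: 6.70978e+10.
k=2: B_{4}/(4)! × [f^{(3)}(46) − f^{(3)}(11)] = −1/720 × (1.16803e+07 − 159720) = -16000.8.
After k=2: 6.70978e+10.
k=3: B_{6}/(6)! × [f^{(5)}(46) − f^{(5)}(11)] = 1/30240 × (33120.0 − 7920.00) = 0.833333.
After k=3: 6.70978e+10.
k=4: B_{8}/(8)! × [f^{(7)}(46) − f^{(7)}(11)] = −1/1209600 × (0.00000 − 0.00000) = 0.00000.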